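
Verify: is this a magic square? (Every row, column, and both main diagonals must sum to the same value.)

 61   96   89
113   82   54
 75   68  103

Row 1: 61 + 96 + 89 = 246.
Row 2: 113 + 82 + 54 = 249.
Row 3: 75 + 68 + 103 = 246.
Column 1: 61 + 113 + 75 = 249.
Column 2: 96 + 82 + 68 = 246.
Column 3: 89 + 54 + 103 = 246.
Main diagonal: 61 + 82 + 103 = 246.
Anti-diagonal: 89 + 82 + 75 = 246.

No — row 2 sums to 249 but column 3 sums to 246.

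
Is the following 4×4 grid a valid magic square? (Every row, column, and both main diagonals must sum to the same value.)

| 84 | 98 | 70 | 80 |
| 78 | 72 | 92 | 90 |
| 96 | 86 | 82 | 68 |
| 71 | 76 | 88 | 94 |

Row 1: 84 + 98 + 70 + 80 = 332.
Row 2: 78 + 72 + 92 + 90 = 332.
Row 3: 96 + 86 + 82 + 68 = 332.
Row 4: 71 + 76 + 88 + 94 = 329.
Column 1: 84 + 78 + 96 + 71 = 329.
Column 2: 98 + 72 + 86 + 76 = 332.
Column 3: 70 + 92 + 82 + 88 = 332.
Column 4: 80 + 90 + 68 + 94 = 332.
Main diagonal: 84 + 72 + 82 + 94 = 332.
Anti-diagonal: 80 + 92 + 86 + 71 = 329.

No — row 4 sums to 329 but column 4 sums to 332.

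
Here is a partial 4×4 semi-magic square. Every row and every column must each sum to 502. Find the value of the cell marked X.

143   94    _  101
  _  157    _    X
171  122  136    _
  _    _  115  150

Row 1 needs 502; the known cells sum to 338, so (1,3) = 164.
From row 3, 502 − (171 + 122 + 136) gives (3,4) = 73.
The remaining cell in column 2 is (4,2) = 502 − 373 = 129.
Column 3 needs 502; the known cells sum to 415, so (2,3) = 87.
Column 4 must total 502; the given cells sum to 324, so (2,4) = 178.

178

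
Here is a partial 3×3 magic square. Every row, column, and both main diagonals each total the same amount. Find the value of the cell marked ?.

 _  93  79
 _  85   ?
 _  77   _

89

Column 2 is complete and sums to 255; that is the magic constant.
Row 1: 93 + 79 + ? = 255, so (1,1) = 83.
From main diagonal, 255 − (83 + 85) gives (3,3) = 87.
Anti-diagonal needs 255; the known cells sum to 164, so (3,1) = 91.
Column 1: 83 + 91 + ? = 255, so (2,1) = 81.
Column 3 needs 255; the known cells sum to 166, so (2,3) = 89.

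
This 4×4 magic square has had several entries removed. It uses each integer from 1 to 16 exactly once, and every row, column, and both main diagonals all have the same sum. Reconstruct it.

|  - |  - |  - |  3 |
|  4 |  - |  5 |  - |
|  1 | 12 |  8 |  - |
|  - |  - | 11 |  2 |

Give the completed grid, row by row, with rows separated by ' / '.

15 6 10 3 / 4 9 5 16 / 1 12 8 13 / 14 7 11 2

The entries are 1 through 16, which sum to 136, so each line sums to 136/4 = 34.
Row 3: 1 + 12 + 8 + ? = 34, so (3,4) = 13.
From column 3, 34 − (5 + 8 + 11) gives (1,3) = 10.
From column 4, 34 − (3 + 13 + 2) gives (2,4) = 16.
Anti-diagonal: 3 + 5 + 12 + ? = 34, so (4,1) = 14.
Row 2 must total 34; the given cells sum to 25, so (2,2) = 9.
Row 4 needs 34; the known cells sum to 27, so (4,2) = 7.
Column 1 must total 34; the given cells sum to 19, so (1,1) = 15.
Column 2: 9 + 12 + 7 + ? = 34, so (1,2) = 6.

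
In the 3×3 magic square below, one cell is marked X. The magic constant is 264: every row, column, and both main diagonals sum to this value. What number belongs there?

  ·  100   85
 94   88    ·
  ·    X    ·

The remaining cell in row 1 is (1,1) = 264 − 185 = 79.
The remaining cell in row 2 is (2,3) = 264 − 182 = 82.
Column 1 needs 264; the known cells sum to 173, so (3,1) = 91.
The remaining cell in column 2 is (3,2) = 264 − 188 = 76.

76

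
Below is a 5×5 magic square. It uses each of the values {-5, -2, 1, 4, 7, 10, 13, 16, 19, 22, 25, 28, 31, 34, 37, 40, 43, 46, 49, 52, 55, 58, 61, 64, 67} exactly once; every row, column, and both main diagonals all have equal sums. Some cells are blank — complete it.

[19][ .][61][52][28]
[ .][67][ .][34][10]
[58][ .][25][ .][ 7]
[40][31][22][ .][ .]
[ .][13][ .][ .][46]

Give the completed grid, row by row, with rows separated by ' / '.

19 -5 61 52 28 / 1 67 43 34 10 / 58 49 25 16 7 / 40 31 22 -2 64 / 37 13 4 55 46

The 25 entries sum to 775, so each line sums to 775/5 = 155.
From row 1, 155 − (19 + 61 + 52 + 28) gives (1,2) = -5.
Column 2 must total 155; the given cells sum to 106, so (3,2) = 49.
Column 5 must total 155; the given cells sum to 91, so (4,5) = 64.
Main diagonal must total 155; the given cells sum to 157, so (4,4) = -2.
From anti-diagonal, 155 − (28 + 34 + 25 + 31) gives (5,1) = 37.
Row 3: 58 + 49 + 25 + 7 + ? = 155, so (3,4) = 16.
The remaining cell in column 1 is (2,1) = 155 − 154 = 1.
Column 4 must total 155; the given cells sum to 100, so (5,4) = 55.
From row 2, 155 − (1 + 67 + 34 + 10) gives (2,3) = 43.
Row 5 must total 155; the given cells sum to 151, so (5,3) = 4.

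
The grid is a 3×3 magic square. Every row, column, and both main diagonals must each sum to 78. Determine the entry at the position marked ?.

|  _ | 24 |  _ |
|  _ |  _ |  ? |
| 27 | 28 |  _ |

Using row 3: 27 + 28 + ? → (3,3) = 78 − 55 = 23.
From column 2, 78 − (24 + 28) gives (2,2) = 26.
Using main diagonal: 26 + 23 + ? → (1,1) = 78 − 49 = 29.
Anti-diagonal: 26 + 27 + ? = 78, so (1,3) = 25.
The remaining cell in column 1 is (2,1) = 78 − 56 = 22.
From column 3, 78 − (25 + 23) gives (2,3) = 30.

30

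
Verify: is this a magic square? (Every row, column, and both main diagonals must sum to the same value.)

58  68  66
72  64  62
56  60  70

No — column 2 sums to 192 but column 1 sums to 186.

Row 1: 58 + 68 + 66 = 192.
Row 2: 72 + 64 + 62 = 198.
Row 3: 56 + 60 + 70 = 186.
Column 1: 58 + 72 + 56 = 186.
Column 2: 68 + 64 + 60 = 192.
Column 3: 66 + 62 + 70 = 198.
Main diagonal: 58 + 64 + 70 = 192.
Anti-diagonal: 66 + 64 + 56 = 186.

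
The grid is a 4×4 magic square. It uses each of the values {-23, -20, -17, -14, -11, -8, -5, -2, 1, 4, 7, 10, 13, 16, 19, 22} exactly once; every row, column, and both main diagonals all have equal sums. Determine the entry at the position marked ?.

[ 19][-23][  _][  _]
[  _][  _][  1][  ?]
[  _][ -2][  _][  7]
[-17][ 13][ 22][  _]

The 16 entries sum to -8, so each line sums to -8/4 = -2.
Row 4 must total -2; the given cells sum to 18, so (4,4) = -20.
Column 2 needs -2; the known cells sum to -12, so (2,2) = 10.
Main diagonal needs -2; the known cells sum to 9, so (3,3) = -11.
Anti-diagonal needs -2; the known cells sum to -18, so (1,4) = 16.
From row 1, -2 − (19 + (-23) + 16) gives (1,3) = -14.
The remaining cell in row 3 is (3,1) = -2 − (-6) = 4.
The remaining cell in column 1 is (2,1) = -2 − 6 = -8.
Column 4: 16 + 7 + (-20) + ? = -2, so (2,4) = -5.

-5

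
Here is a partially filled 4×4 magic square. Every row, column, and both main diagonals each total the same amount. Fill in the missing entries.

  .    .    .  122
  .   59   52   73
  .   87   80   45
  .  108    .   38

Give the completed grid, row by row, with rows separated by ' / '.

Column 4 is already complete: 122 + 73 + 45 + 38 = 278, so that is the magic constant.
From row 2, 278 − (59 + 52 + 73) gives (2,1) = 94.
Using row 3: 87 + 80 + 45 + ? → (3,1) = 278 − 212 = 66.
Using column 2: 59 + 87 + 108 + ? → (1,2) = 278 − 254 = 24.
Main diagonal must total 278; the given cells sum to 177, so (1,1) = 101.
Anti-diagonal needs 278; the known cells sum to 261, so (4,1) = 17.
Row 1 needs 278; the known cells sum to 247, so (1,3) = 31.
Row 4 must total 278; the given cells sum to 163, so (4,3) = 115.

101 24 31 122 / 94 59 52 73 / 66 87 80 45 / 17 108 115 38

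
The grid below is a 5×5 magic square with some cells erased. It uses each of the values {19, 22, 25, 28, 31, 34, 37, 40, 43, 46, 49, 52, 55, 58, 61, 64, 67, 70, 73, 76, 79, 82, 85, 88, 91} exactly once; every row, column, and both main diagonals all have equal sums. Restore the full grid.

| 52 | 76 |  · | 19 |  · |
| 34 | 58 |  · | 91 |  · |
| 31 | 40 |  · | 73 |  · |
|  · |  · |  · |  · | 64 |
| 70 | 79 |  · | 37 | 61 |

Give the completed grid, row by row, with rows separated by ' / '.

The 25 entries sum to 1375, so each line sums to 1375/5 = 275.
The remaining cell in row 5 is (5,3) = 275 − 247 = 28.
Using column 1: 52 + 34 + 31 + 70 + ? → (4,1) = 275 − 187 = 88.
From column 2, 275 − (76 + 58 + 40 + 79) gives (4,2) = 22.
Using column 4: 19 + 91 + 73 + 37 + ? → (4,4) = 275 − 220 = 55.
Main diagonal: 52 + 58 + 55 + 61 + ? = 275, so (3,3) = 49.
Anti-diagonal: 91 + 49 + 22 + 70 + ? = 275, so (1,5) = 43.
From row 1, 275 − (52 + 76 + 19 + 43) gives (1,3) = 85.
Row 3 needs 275; the known cells sum to 193, so (3,5) = 82.
Row 4: 88 + 22 + 55 + 64 + ? = 275, so (4,3) = 46.
The remaining cell in column 3 is (2,3) = 275 − 208 = 67.
From column 5, 275 − (43 + 82 + 64 + 61) gives (2,5) = 25.

52 76 85 19 43 / 34 58 67 91 25 / 31 40 49 73 82 / 88 22 46 55 64 / 70 79 28 37 61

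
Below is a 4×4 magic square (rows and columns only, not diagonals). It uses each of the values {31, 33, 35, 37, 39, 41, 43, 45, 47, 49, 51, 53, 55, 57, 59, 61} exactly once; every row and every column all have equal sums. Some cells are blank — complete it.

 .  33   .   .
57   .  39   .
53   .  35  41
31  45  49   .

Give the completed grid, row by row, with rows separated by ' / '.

The 16 entries sum to 736, so each line sums to 736/4 = 184.
Row 3 needs 184; the known cells sum to 129, so (3,2) = 55.
Row 4 must total 184; the given cells sum to 125, so (4,4) = 59.
The remaining cell in column 1 is (1,1) = 184 − 141 = 43.
From column 2, 184 − (33 + 55 + 45) gives (2,2) = 51.
Column 3 needs 184; the known cells sum to 123, so (1,3) = 61.
Row 1 needs 184; the known cells sum to 137, so (1,4) = 47.
Row 2 needs 184; the known cells sum to 147, so (2,4) = 37.

43 33 61 47 / 57 51 39 37 / 53 55 35 41 / 31 45 49 59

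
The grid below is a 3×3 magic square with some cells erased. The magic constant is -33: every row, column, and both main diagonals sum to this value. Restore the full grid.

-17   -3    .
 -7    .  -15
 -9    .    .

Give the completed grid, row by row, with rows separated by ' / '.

-17 -3 -13 / -7 -11 -15 / -9 -19 -5

The remaining cell in row 1 is (1,3) = -33 − (-20) = -13.
The remaining cell in row 2 is (2,2) = -33 − (-22) = -11.
The remaining cell in column 2 is (3,2) = -33 − (-14) = -19.
Column 3 must total -33; the given cells sum to -28, so (3,3) = -5.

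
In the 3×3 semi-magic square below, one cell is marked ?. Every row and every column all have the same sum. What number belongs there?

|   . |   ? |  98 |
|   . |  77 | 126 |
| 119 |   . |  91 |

Column 3 is complete and sums to 315; that is the magic constant.
Row 2 must total 315; the given cells sum to 203, so (2,1) = 112.
The remaining cell in row 3 is (3,2) = 315 − 210 = 105.
Using column 1: 112 + 119 + ? → (1,1) = 315 − 231 = 84.
Using column 2: 77 + 105 + ? → (1,2) = 315 − 182 = 133.

133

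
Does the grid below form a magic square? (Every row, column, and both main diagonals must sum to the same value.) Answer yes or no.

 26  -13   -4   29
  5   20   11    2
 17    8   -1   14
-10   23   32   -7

Yes

Row 1: 26 + (-13) + (-4) + 29 = 38.
Row 2: 5 + 20 + 11 + 2 = 38.
Row 3: 17 + 8 + (-1) + 14 = 38.
Row 4: -10 + 23 + 32 + (-7) = 38.
Column 1: 26 + 5 + 17 + (-10) = 38.
Column 2: -13 + 20 + 8 + 23 = 38.
Column 3: -4 + 11 + (-1) + 32 = 38.
Column 4: 29 + 2 + 14 + (-7) = 38.
Main diagonal: 26 + 20 + (-1) + (-7) = 38.
Anti-diagonal: 29 + 11 + 8 + (-10) = 38.
All lines sum to 38.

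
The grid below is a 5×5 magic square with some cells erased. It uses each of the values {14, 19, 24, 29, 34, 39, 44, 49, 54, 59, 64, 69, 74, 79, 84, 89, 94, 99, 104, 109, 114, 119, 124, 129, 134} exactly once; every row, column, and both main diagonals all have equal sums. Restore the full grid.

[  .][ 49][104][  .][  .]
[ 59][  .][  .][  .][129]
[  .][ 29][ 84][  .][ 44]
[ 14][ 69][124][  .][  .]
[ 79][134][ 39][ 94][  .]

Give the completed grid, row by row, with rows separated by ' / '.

The 25 entries sum to 1850, so each line sums to 1850/5 = 370.
The remaining cell in row 5 is (5,5) = 370 − 346 = 24.
Column 2 must total 370; the given cells sum to 281, so (2,2) = 89.
Column 3 needs 370; the known cells sum to 351, so (2,3) = 19.
Row 2 needs 370; the known cells sum to 296, so (2,4) = 74.
Anti-diagonal: 74 + 84 + 69 + 79 + ? = 370, so (1,5) = 64.
Column 5 needs 370; the known cells sum to 261, so (4,5) = 109.
Using row 4: 14 + 69 + 124 + 109 + ? → (4,4) = 370 − 316 = 54.
Main diagonal needs 370; the known cells sum to 251, so (1,1) = 119.
From row 1, 370 − (119 + 49 + 104 + 64) gives (1,4) = 34.
Using column 1: 119 + 59 + 14 + 79 + ? → (3,1) = 370 − 271 = 99.
The remaining cell in column 4 is (3,4) = 370 − 256 = 114.

119 49 104 34 64 / 59 89 19 74 129 / 99 29 84 114 44 / 14 69 124 54 109 / 79 134 39 94 24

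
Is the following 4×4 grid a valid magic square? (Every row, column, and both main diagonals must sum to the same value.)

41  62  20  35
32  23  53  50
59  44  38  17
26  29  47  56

Yes

Row 1: 41 + 62 + 20 + 35 = 158.
Row 2: 32 + 23 + 53 + 50 = 158.
Row 3: 59 + 44 + 38 + 17 = 158.
Row 4: 26 + 29 + 47 + 56 = 158.
Column 1: 41 + 32 + 59 + 26 = 158.
Column 2: 62 + 23 + 44 + 29 = 158.
Column 3: 20 + 53 + 38 + 47 = 158.
Column 4: 35 + 50 + 17 + 56 = 158.
Main diagonal: 41 + 23 + 38 + 56 = 158.
Anti-diagonal: 35 + 53 + 44 + 26 = 158.
All lines sum to 158.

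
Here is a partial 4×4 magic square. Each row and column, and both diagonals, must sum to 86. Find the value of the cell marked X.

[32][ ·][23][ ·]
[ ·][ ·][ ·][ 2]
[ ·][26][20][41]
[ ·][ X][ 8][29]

38

The remaining cell in row 3 is (3,1) = 86 − 87 = -1.
Column 3 must total 86; the given cells sum to 51, so (2,3) = 35.
The remaining cell in column 4 is (1,4) = 86 − 72 = 14.
Main diagonal needs 86; the known cells sum to 81, so (2,2) = 5.
Anti-diagonal: 14 + 35 + 26 + ? = 86, so (4,1) = 11.
Row 1 needs 86; the known cells sum to 69, so (1,2) = 17.
Using row 2: 5 + 35 + 2 + ? → (2,1) = 86 − 42 = 44.
Using row 4: 11 + 8 + 29 + ? → (4,2) = 86 − 48 = 38.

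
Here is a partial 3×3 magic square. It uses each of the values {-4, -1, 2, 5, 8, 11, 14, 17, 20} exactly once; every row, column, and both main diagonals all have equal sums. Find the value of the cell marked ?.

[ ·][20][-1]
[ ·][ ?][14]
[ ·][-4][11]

8

The 9 entries sum to 72, so each line sums to 72/3 = 24.
Using row 1: 20 + (-1) + ? → (1,1) = 24 − 19 = 5.
From row 3, 24 − (-4 + 11) gives (3,1) = 17.
The remaining cell in column 1 is (2,1) = 24 − 22 = 2.
The remaining cell in column 2 is (2,2) = 24 − 16 = 8.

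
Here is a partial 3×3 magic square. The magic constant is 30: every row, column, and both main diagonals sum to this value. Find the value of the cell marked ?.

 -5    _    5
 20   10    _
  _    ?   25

-10

From row 1, 30 − (-5 + 5) gives (1,2) = 30.
The remaining cell in row 2 is (2,3) = 30 − 30 = 0.
Column 1 needs 30; the known cells sum to 15, so (3,1) = 15.
Column 2 needs 30; the known cells sum to 40, so (3,2) = -10.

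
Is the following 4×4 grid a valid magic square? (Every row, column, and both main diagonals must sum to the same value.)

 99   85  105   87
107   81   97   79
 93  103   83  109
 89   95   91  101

No — row 2 sums to 364 but column 3 sums to 376.

Row 1: 99 + 85 + 105 + 87 = 376.
Row 2: 107 + 81 + 97 + 79 = 364.
Row 3: 93 + 103 + 83 + 109 = 388.
Row 4: 89 + 95 + 91 + 101 = 376.
Column 1: 99 + 107 + 93 + 89 = 388.
Column 2: 85 + 81 + 103 + 95 = 364.
Column 3: 105 + 97 + 83 + 91 = 376.
Column 4: 87 + 79 + 109 + 101 = 376.
Main diagonal: 99 + 81 + 83 + 101 = 364.
Anti-diagonal: 87 + 97 + 103 + 89 = 376.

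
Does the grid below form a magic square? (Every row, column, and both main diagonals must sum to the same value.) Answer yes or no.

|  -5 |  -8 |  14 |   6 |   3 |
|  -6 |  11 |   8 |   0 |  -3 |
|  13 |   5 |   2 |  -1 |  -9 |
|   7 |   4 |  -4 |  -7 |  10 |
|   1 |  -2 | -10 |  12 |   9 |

Row 1: -5 + (-8) + 14 + 6 + 3 = 10.
Row 2: -6 + 11 + 8 + 0 + (-3) = 10.
Row 3: 13 + 5 + 2 + (-1) + (-9) = 10.
Row 4: 7 + 4 + (-4) + (-7) + 10 = 10.
Row 5: 1 + (-2) + (-10) + 12 + 9 = 10.
Column 1: -5 + (-6) + 13 + 7 + 1 = 10.
Column 2: -8 + 11 + 5 + 4 + (-2) = 10.
Column 3: 14 + 8 + 2 + (-4) + (-10) = 10.
Column 4: 6 + 0 + (-1) + (-7) + 12 = 10.
Column 5: 3 + (-3) + (-9) + 10 + 9 = 10.
Main diagonal: -5 + 11 + 2 + (-7) + 9 = 10.
Anti-diagonal: 3 + 0 + 2 + 4 + 1 = 10.
All lines sum to 10.

Yes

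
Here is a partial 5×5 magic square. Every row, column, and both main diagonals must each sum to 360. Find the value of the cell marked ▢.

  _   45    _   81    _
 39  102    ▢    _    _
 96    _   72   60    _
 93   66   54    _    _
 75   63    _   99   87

Row 5 needs 360; the known cells sum to 324, so (5,3) = 36.
From column 1, 360 − (39 + 96 + 93 + 75) gives (1,1) = 57.
Column 2 needs 360; the known cells sum to 276, so (3,2) = 84.
The remaining cell in main diagonal is (4,4) = 360 − 318 = 42.
Using row 3: 96 + 84 + 72 + 60 + ? → (3,5) = 360 − 312 = 48.
Using row 4: 93 + 66 + 54 + 42 + ? → (4,5) = 360 − 255 = 105.
Column 4 needs 360; the known cells sum to 282, so (2,4) = 78.
Anti-diagonal must total 360; the given cells sum to 291, so (1,5) = 69.
Using row 1: 57 + 45 + 81 + 69 + ? → (1,3) = 360 − 252 = 108.
Column 3 must total 360; the given cells sum to 270, so (2,3) = 90.

90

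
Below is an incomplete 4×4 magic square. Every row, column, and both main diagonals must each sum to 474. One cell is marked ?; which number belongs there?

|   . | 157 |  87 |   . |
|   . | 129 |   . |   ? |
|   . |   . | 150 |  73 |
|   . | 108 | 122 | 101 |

Row 4 needs 474; the known cells sum to 331, so (4,1) = 143.
Using column 2: 157 + 129 + 108 + ? → (3,2) = 474 − 394 = 80.
Using column 3: 87 + 150 + 122 + ? → (2,3) = 474 − 359 = 115.
Main diagonal needs 474; the known cells sum to 380, so (1,1) = 94.
From anti-diagonal, 474 − (115 + 80 + 143) gives (1,4) = 136.
Row 3 needs 474; the known cells sum to 303, so (3,1) = 171.
Using column 1: 94 + 171 + 143 + ? → (2,1) = 474 − 408 = 66.
Column 4 must total 474; the given cells sum to 310, so (2,4) = 164.

164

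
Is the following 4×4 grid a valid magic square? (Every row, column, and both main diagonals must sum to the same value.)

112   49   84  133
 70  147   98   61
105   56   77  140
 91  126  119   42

Row 1: 112 + 49 + 84 + 133 = 378.
Row 2: 70 + 147 + 98 + 61 = 376.
Row 3: 105 + 56 + 77 + 140 = 378.
Row 4: 91 + 126 + 119 + 42 = 378.
Column 1: 112 + 70 + 105 + 91 = 378.
Column 2: 49 + 147 + 56 + 126 = 378.
Column 3: 84 + 98 + 77 + 119 = 378.
Column 4: 133 + 61 + 140 + 42 = 376.
Main diagonal: 112 + 147 + 77 + 42 = 378.
Anti-diagonal: 133 + 98 + 56 + 91 = 378.

No — column 4 sums to 376 but row 3 sums to 378.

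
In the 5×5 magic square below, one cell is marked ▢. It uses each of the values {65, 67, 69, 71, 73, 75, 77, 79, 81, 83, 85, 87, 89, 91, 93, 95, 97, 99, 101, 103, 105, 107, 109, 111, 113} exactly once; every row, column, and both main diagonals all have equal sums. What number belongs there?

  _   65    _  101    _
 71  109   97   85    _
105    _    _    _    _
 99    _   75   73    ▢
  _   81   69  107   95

The 25 entries sum to 2225, so each line sums to 2225/5 = 445.
From row 2, 445 − (71 + 109 + 97 + 85) gives (2,5) = 83.
From row 5, 445 − (81 + 69 + 107 + 95) gives (5,1) = 93.
From column 1, 445 − (71 + 105 + 99 + 93) gives (1,1) = 77.
Column 4: 101 + 85 + 73 + 107 + ? = 445, so (3,4) = 79.
Main diagonal: 77 + 109 + 73 + 95 + ? = 445, so (3,3) = 91.
Using column 3: 97 + 91 + 75 + 69 + ? → (1,3) = 445 − 332 = 113.
Row 1 must total 445; the given cells sum to 356, so (1,5) = 89.
Anti-diagonal: 89 + 85 + 91 + 93 + ? = 445, so (4,2) = 87.
From row 4, 445 − (99 + 87 + 75 + 73) gives (4,5) = 111.

111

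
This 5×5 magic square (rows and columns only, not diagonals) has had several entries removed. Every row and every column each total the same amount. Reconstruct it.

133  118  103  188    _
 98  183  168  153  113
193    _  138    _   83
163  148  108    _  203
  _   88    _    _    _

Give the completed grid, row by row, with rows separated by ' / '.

Row 2 is already complete: 98 + 183 + 168 + 153 + 113 = 715, so that is the magic constant.
From row 1, 715 − (133 + 118 + 103 + 188) gives (1,5) = 173.
The remaining cell in row 4 is (4,4) = 715 − 622 = 93.
Using column 1: 133 + 98 + 193 + 163 + ? → (5,1) = 715 − 587 = 128.
Column 2 needs 715; the known cells sum to 537, so (3,2) = 178.
Column 3: 103 + 168 + 138 + 108 + ? = 715, so (5,3) = 198.
From column 5, 715 − (173 + 113 + 83 + 203) gives (5,5) = 143.
Row 3 needs 715; the known cells sum to 592, so (3,4) = 123.
Row 5 must total 715; the given cells sum to 557, so (5,4) = 158.

133 118 103 188 173 / 98 183 168 153 113 / 193 178 138 123 83 / 163 148 108 93 203 / 128 88 198 158 143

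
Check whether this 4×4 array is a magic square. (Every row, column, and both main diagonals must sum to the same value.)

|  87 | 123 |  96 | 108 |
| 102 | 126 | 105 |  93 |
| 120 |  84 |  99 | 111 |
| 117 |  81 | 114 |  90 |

Row 1: 87 + 123 + 96 + 108 = 414.
Row 2: 102 + 126 + 105 + 93 = 426.
Row 3: 120 + 84 + 99 + 111 = 414.
Row 4: 117 + 81 + 114 + 90 = 402.
Column 1: 87 + 102 + 120 + 117 = 426.
Column 2: 123 + 126 + 84 + 81 = 414.
Column 3: 96 + 105 + 99 + 114 = 414.
Column 4: 108 + 93 + 111 + 90 = 402.
Main diagonal: 87 + 126 + 99 + 90 = 402.
Anti-diagonal: 108 + 105 + 84 + 117 = 414.

No — main diagonal sums to 402 but anti-diagonal sums to 414.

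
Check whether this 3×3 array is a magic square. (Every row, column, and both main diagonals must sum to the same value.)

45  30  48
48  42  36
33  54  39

Row 1: 45 + 30 + 48 = 123.
Row 2: 48 + 42 + 36 = 126.
Row 3: 33 + 54 + 39 = 126.
Column 1: 45 + 48 + 33 = 126.
Column 2: 30 + 42 + 54 = 126.
Column 3: 48 + 36 + 39 = 123.
Main diagonal: 45 + 42 + 39 = 126.
Anti-diagonal: 48 + 42 + 33 = 123.

No — row 1 sums to 123 but column 2 sums to 126.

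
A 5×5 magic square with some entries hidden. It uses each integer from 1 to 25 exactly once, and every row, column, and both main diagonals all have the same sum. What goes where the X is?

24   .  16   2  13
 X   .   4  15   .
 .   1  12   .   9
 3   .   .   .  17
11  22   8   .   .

7

The entries are 1 through 25, which sum to 325, so each line sums to 325/5 = 65.
Row 1 must total 65; the given cells sum to 55, so (1,2) = 10.
Column 3 must total 65; the given cells sum to 40, so (4,3) = 25.
Anti-diagonal must total 65; the given cells sum to 51, so (4,2) = 14.
Row 4 needs 65; the known cells sum to 59, so (4,4) = 6.
Column 2 needs 65; the known cells sum to 47, so (2,2) = 18.
Using main diagonal: 24 + 18 + 12 + 6 + ? → (5,5) = 65 − 60 = 5.
The remaining cell in row 5 is (5,4) = 65 − 46 = 19.
Column 4 must total 65; the given cells sum to 42, so (3,4) = 23.
Column 5 must total 65; the given cells sum to 44, so (2,5) = 21.
Row 2 must total 65; the given cells sum to 58, so (2,1) = 7.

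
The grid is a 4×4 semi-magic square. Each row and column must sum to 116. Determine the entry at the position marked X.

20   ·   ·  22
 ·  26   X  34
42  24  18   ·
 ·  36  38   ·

Row 3 must total 116; the given cells sum to 84, so (3,4) = 32.
Using column 2: 26 + 24 + 36 + ? → (1,2) = 116 − 86 = 30.
Column 4 needs 116; the known cells sum to 88, so (4,4) = 28.
Using row 1: 20 + 30 + 22 + ? → (1,3) = 116 − 72 = 44.
Row 4: 36 + 38 + 28 + ? = 116, so (4,1) = 14.
Using column 1: 20 + 42 + 14 + ? → (2,1) = 116 − 76 = 40.
Column 3: 44 + 18 + 38 + ? = 116, so (2,3) = 16.

16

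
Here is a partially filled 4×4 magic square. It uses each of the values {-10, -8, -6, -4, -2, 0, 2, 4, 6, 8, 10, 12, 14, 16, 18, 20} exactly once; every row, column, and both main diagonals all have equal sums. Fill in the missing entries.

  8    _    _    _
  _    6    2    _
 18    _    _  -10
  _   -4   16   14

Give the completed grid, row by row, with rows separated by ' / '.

The 16 entries sum to 80, so each line sums to 80/4 = 20.
Row 4: -4 + 16 + 14 + ? = 20, so (4,1) = -6.
From column 1, 20 − (8 + 18 + (-6)) gives (2,1) = 0.
Using main diagonal: 8 + 6 + 14 + ? → (3,3) = 20 − 28 = -8.
Row 2 must total 20; the given cells sum to 8, so (2,4) = 12.
Row 3: 18 + (-8) + (-10) + ? = 20, so (3,2) = 20.
Using column 2: 6 + 20 + (-4) + ? → (1,2) = 20 − 22 = -2.
Using column 3: 2 + (-8) + 16 + ? → (1,3) = 20 − 10 = 10.
Column 4: 12 + (-10) + 14 + ? = 20, so (1,4) = 4.

8 -2 10 4 / 0 6 2 12 / 18 20 -8 -10 / -6 -4 16 14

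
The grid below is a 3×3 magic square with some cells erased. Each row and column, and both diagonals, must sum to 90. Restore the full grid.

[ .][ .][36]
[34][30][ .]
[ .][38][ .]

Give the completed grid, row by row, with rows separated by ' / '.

32 22 36 / 34 30 26 / 24 38 28

Using row 2: 34 + 30 + ? → (2,3) = 90 − 64 = 26.
Column 2 must total 90; the given cells sum to 68, so (1,2) = 22.
From column 3, 90 − (36 + 26) gives (3,3) = 28.
Main diagonal needs 90; the known cells sum to 58, so (1,1) = 32.
The remaining cell in anti-diagonal is (3,1) = 90 − 66 = 24.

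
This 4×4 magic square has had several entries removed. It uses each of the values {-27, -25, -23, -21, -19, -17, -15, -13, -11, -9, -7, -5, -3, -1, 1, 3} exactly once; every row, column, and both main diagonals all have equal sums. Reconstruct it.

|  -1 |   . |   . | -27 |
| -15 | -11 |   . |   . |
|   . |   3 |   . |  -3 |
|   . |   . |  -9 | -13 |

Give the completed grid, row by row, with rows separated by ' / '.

The 16 entries sum to -192, so each line sums to -192/4 = -48.
Using column 4: -27 + (-3) + (-13) + ? → (2,4) = -48 − (-43) = -5.
The remaining cell in main diagonal is (3,3) = -48 − (-25) = -23.
Row 2 needs -48; the known cells sum to -31, so (2,3) = -17.
Row 3: 3 + (-23) + (-3) + ? = -48, so (3,1) = -25.
From column 1, -48 − (-1 + (-15) + (-25)) gives (4,1) = -7.
Column 3 needs -48; the known cells sum to -49, so (1,3) = 1.
Row 1: -1 + 1 + (-27) + ? = -48, so (1,2) = -21.
Using row 4: -7 + (-9) + (-13) + ? → (4,2) = -48 − (-29) = -19.

-1 -21 1 -27 / -15 -11 -17 -5 / -25 3 -23 -3 / -7 -19 -9 -13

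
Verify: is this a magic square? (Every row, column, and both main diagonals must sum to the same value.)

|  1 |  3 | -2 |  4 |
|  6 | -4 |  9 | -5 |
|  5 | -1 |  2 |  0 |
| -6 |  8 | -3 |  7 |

Yes

Row 1: 1 + 3 + (-2) + 4 = 6.
Row 2: 6 + (-4) + 9 + (-5) = 6.
Row 3: 5 + (-1) + 2 + 0 = 6.
Row 4: -6 + 8 + (-3) + 7 = 6.
Column 1: 1 + 6 + 5 + (-6) = 6.
Column 2: 3 + (-4) + (-1) + 8 = 6.
Column 3: -2 + 9 + 2 + (-3) = 6.
Column 4: 4 + (-5) + 0 + 7 = 6.
Main diagonal: 1 + (-4) + 2 + 7 = 6.
Anti-diagonal: 4 + 9 + (-1) + (-6) = 6.
All lines sum to 6.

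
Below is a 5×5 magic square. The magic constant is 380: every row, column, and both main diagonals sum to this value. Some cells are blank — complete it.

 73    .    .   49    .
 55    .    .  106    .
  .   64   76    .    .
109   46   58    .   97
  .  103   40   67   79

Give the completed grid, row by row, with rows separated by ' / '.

73 85 112 49 61 / 55 82 94 106 43 / 52 64 76 88 100 / 109 46 58 70 97 / 91 103 40 67 79

From row 4, 380 − (109 + 46 + 58 + 97) gives (4,4) = 70.
Row 5: 103 + 40 + 67 + 79 + ? = 380, so (5,1) = 91.
The remaining cell in column 1 is (3,1) = 380 − 328 = 52.
Column 4 needs 380; the known cells sum to 292, so (3,4) = 88.
Main diagonal needs 380; the known cells sum to 298, so (2,2) = 82.
Using anti-diagonal: 106 + 76 + 46 + 91 + ? → (1,5) = 380 − 319 = 61.
Row 3: 52 + 64 + 76 + 88 + ? = 380, so (3,5) = 100.
From column 2, 380 − (82 + 64 + 46 + 103) gives (1,2) = 85.
From column 5, 380 − (61 + 100 + 97 + 79) gives (2,5) = 43.
Row 1 needs 380; the known cells sum to 268, so (1,3) = 112.
The remaining cell in row 2 is (2,3) = 380 − 286 = 94.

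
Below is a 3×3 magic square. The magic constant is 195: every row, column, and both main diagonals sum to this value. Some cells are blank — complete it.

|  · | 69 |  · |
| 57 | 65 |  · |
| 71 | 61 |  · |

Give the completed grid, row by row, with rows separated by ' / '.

The remaining cell in row 2 is (2,3) = 195 − 122 = 73.
From row 3, 195 − (71 + 61) gives (3,3) = 63.
Column 1 needs 195; the known cells sum to 128, so (1,1) = 67.
The remaining cell in column 3 is (1,3) = 195 − 136 = 59.

67 69 59 / 57 65 73 / 71 61 63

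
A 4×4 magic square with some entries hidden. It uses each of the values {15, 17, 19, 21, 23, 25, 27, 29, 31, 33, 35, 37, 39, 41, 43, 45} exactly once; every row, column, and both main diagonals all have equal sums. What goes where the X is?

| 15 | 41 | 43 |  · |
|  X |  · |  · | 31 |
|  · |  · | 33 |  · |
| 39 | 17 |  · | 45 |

37

The 16 entries sum to 480, so each line sums to 480/4 = 120.
Row 1 needs 120; the known cells sum to 99, so (1,4) = 21.
Row 4 needs 120; the known cells sum to 101, so (4,3) = 19.
The remaining cell in column 3 is (2,3) = 120 − 95 = 25.
The remaining cell in column 4 is (3,4) = 120 − 97 = 23.
Using main diagonal: 15 + 33 + 45 + ? → (2,2) = 120 − 93 = 27.
From anti-diagonal, 120 − (21 + 25 + 39) gives (3,2) = 35.
Row 2: 27 + 25 + 31 + ? = 120, so (2,1) = 37.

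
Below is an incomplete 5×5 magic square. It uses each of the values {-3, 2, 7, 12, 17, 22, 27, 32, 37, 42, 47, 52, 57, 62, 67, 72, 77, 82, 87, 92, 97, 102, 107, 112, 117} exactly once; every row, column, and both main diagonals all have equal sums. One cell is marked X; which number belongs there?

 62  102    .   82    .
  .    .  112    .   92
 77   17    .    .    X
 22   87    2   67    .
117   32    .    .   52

37

The 25 entries sum to 1425, so each line sums to 1425/5 = 285.
Row 4 needs 285; the known cells sum to 178, so (4,5) = 107.
From column 1, 285 − (62 + 77 + 22 + 117) gives (2,1) = 7.
Column 2: 102 + 17 + 87 + 32 + ? = 285, so (2,2) = 47.
Main diagonal must total 285; the given cells sum to 228, so (3,3) = 57.
From row 2, 285 − (7 + 47 + 112 + 92) gives (2,4) = 27.
Anti-diagonal: 27 + 57 + 87 + 117 + ? = 285, so (1,5) = -3.
Row 1 must total 285; the given cells sum to 243, so (1,3) = 42.
Column 3 needs 285; the known cells sum to 213, so (5,3) = 72.
Using column 5: -3 + 92 + 107 + 52 + ? → (3,5) = 285 − 248 = 37.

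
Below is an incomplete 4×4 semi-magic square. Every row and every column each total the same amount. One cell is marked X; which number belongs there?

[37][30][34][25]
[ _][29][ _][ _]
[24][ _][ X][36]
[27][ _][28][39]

Row 1 is complete and sums to 126; that is the magic constant.
Row 4 must total 126; the given cells sum to 94, so (4,2) = 32.
From column 1, 126 − (37 + 24 + 27) gives (2,1) = 38.
Column 2 must total 126; the given cells sum to 91, so (3,2) = 35.
Column 4 must total 126; the given cells sum to 100, so (2,4) = 26.
Using row 2: 38 + 29 + 26 + ? → (2,3) = 126 − 93 = 33.
Using row 3: 24 + 35 + 36 + ? → (3,3) = 126 − 95 = 31.

31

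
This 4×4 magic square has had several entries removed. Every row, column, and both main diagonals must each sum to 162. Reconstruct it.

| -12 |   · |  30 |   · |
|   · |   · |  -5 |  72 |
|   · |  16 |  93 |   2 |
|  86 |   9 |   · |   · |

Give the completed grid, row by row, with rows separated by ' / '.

The remaining cell in row 3 is (3,1) = 162 − 111 = 51.
Using column 1: -12 + 51 + 86 + ? → (2,1) = 162 − 125 = 37.
Column 3: 30 + (-5) + 93 + ? = 162, so (4,3) = 44.
Anti-diagonal needs 162; the known cells sum to 97, so (1,4) = 65.
Using row 1: -12 + 30 + 65 + ? → (1,2) = 162 − 83 = 79.
Using row 2: 37 + (-5) + 72 + ? → (2,2) = 162 − 104 = 58.
Row 4 must total 162; the given cells sum to 139, so (4,4) = 23.

-12 79 30 65 / 37 58 -5 72 / 51 16 93 2 / 86 9 44 23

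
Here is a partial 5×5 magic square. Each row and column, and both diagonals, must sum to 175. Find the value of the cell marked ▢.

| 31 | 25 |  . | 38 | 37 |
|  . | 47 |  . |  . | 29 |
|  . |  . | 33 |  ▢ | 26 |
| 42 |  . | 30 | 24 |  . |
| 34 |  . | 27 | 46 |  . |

Using row 1: 31 + 25 + 38 + 37 + ? → (1,3) = 175 − 131 = 44.
Column 3 must total 175; the given cells sum to 134, so (2,3) = 41.
The remaining cell in main diagonal is (5,5) = 175 − 135 = 40.
Using row 5: 34 + 27 + 46 + 40 + ? → (5,2) = 175 − 147 = 28.
Column 5 must total 175; the given cells sum to 132, so (4,5) = 43.
The remaining cell in row 4 is (4,2) = 175 − 139 = 36.
Column 2 needs 175; the known cells sum to 136, so (3,2) = 39.
Anti-diagonal needs 175; the known cells sum to 140, so (2,4) = 35.
From row 2, 175 − (47 + 41 + 35 + 29) gives (2,1) = 23.
The remaining cell in column 1 is (3,1) = 175 − 130 = 45.
From column 4, 175 − (38 + 35 + 24 + 46) gives (3,4) = 32.

32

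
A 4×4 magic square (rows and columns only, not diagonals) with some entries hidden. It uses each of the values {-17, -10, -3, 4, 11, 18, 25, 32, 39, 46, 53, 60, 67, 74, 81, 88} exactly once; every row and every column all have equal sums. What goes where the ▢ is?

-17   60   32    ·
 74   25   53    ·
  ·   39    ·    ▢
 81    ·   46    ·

88

The 16 entries sum to 568, so each line sums to 568/4 = 142.
Using row 1: -17 + 60 + 32 + ? → (1,4) = 142 − 75 = 67.
The remaining cell in row 2 is (2,4) = 142 − 152 = -10.
Column 1 must total 142; the given cells sum to 138, so (3,1) = 4.
Using column 2: 60 + 25 + 39 + ? → (4,2) = 142 − 124 = 18.
Column 3 must total 142; the given cells sum to 131, so (3,3) = 11.
The remaining cell in row 3 is (3,4) = 142 − 54 = 88.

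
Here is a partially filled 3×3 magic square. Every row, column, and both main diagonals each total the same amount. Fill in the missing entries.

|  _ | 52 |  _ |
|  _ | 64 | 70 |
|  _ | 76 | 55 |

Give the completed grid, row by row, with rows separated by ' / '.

73 52 67 / 58 64 70 / 61 76 55

Column 2 is already complete: 52 + 64 + 76 = 192, so that is the magic constant.
From row 2, 192 − (64 + 70) gives (2,1) = 58.
Row 3: 76 + 55 + ? = 192, so (3,1) = 61.
Column 1 must total 192; the given cells sum to 119, so (1,1) = 73.
The remaining cell in column 3 is (1,3) = 192 − 125 = 67.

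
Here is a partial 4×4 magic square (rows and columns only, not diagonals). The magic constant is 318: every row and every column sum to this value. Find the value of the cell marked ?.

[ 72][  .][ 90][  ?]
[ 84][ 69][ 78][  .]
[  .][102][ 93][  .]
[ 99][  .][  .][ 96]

The remaining cell in row 2 is (2,4) = 318 − 231 = 87.
Column 1 needs 318; the known cells sum to 255, so (3,1) = 63.
The remaining cell in column 3 is (4,3) = 318 − 261 = 57.
Row 3 must total 318; the given cells sum to 258, so (3,4) = 60.
Row 4 must total 318; the given cells sum to 252, so (4,2) = 66.
Column 2 needs 318; the known cells sum to 237, so (1,2) = 81.
From column 4, 318 − (87 + 60 + 96) gives (1,4) = 75.

75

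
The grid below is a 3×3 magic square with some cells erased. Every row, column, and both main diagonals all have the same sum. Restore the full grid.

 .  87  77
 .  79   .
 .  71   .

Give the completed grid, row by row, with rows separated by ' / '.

73 87 77 / 83 79 75 / 81 71 85

Column 2 is already complete: 87 + 79 + 71 = 237, so that is the magic constant.
Row 1 needs 237; the known cells sum to 164, so (1,1) = 73.
Main diagonal must total 237; the given cells sum to 152, so (3,3) = 85.
Using anti-diagonal: 77 + 79 + ? → (3,1) = 237 − 156 = 81.
Column 1 must total 237; the given cells sum to 154, so (2,1) = 83.
From column 3, 237 − (77 + 85) gives (2,3) = 75.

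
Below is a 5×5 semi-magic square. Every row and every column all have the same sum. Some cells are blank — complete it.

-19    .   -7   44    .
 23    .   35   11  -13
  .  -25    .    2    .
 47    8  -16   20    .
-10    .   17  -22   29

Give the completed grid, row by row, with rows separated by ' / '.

Column 4 is already complete: 44 + 11 + 2 + 20 + -22 = 55, so that is the magic constant.
The remaining cell in row 2 is (2,2) = 55 − 56 = -1.
From row 4, 55 − (47 + 8 + (-16) + 20) gives (4,5) = -4.
Using row 5: -10 + 17 + (-22) + 29 + ? → (5,2) = 55 − 14 = 41.
Using column 1: -19 + 23 + 47 + (-10) + ? → (3,1) = 55 − 41 = 14.
The remaining cell in column 2 is (1,2) = 55 − 23 = 32.
Column 3: -7 + 35 + (-16) + 17 + ? = 55, so (3,3) = 26.
Using row 1: -19 + 32 + (-7) + 44 + ? → (1,5) = 55 − 50 = 5.
From row 3, 55 − (14 + (-25) + 26 + 2) gives (3,5) = 38.

-19 32 -7 44 5 / 23 -1 35 11 -13 / 14 -25 26 2 38 / 47 8 -16 20 -4 / -10 41 17 -22 29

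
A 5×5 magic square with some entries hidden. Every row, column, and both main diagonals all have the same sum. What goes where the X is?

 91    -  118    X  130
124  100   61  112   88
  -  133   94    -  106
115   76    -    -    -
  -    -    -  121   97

Row 2 is complete and sums to 485; that is the magic constant.
The remaining cell in column 5 is (4,5) = 485 − 421 = 64.
Main diagonal must total 485; the given cells sum to 382, so (4,4) = 103.
Anti-diagonal must total 485; the given cells sum to 412, so (5,1) = 73.
Row 4: 115 + 76 + 103 + 64 + ? = 485, so (4,3) = 127.
From column 1, 485 − (91 + 124 + 115 + 73) gives (3,1) = 82.
Column 3: 118 + 61 + 94 + 127 + ? = 485, so (5,3) = 85.
Using row 3: 82 + 133 + 94 + 106 + ? → (3,4) = 485 − 415 = 70.
Row 5 must total 485; the given cells sum to 376, so (5,2) = 109.
The remaining cell in column 2 is (1,2) = 485 − 418 = 67.
Column 4 must total 485; the given cells sum to 406, so (1,4) = 79.

79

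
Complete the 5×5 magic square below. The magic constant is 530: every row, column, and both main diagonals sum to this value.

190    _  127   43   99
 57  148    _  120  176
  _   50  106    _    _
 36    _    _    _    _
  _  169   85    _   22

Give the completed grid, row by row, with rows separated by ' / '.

From row 1, 530 − (190 + 127 + 43 + 99) gives (1,2) = 71.
Row 2 must total 530; the given cells sum to 501, so (2,3) = 29.
From column 2, 530 − (71 + 148 + 50 + 169) gives (4,2) = 92.
Using column 3: 127 + 29 + 106 + 85 + ? → (4,3) = 530 − 347 = 183.
Main diagonal: 190 + 148 + 106 + 22 + ? = 530, so (4,4) = 64.
Anti-diagonal: 99 + 120 + 106 + 92 + ? = 530, so (5,1) = 113.
From row 4, 530 − (36 + 92 + 183 + 64) gives (4,5) = 155.
Row 5 needs 530; the known cells sum to 389, so (5,4) = 141.
Column 1 needs 530; the known cells sum to 396, so (3,1) = 134.
Column 4: 43 + 120 + 64 + 141 + ? = 530, so (3,4) = 162.
Column 5 must total 530; the given cells sum to 452, so (3,5) = 78.

190 71 127 43 99 / 57 148 29 120 176 / 134 50 106 162 78 / 36 92 183 64 155 / 113 169 85 141 22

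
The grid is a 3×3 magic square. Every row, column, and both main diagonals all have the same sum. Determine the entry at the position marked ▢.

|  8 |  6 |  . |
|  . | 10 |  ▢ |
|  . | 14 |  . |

Column 2 is complete and sums to 30; that is the magic constant.
Using row 1: 8 + 6 + ? → (1,3) = 30 − 14 = 16.
The remaining cell in main diagonal is (3,3) = 30 − 18 = 12.
Anti-diagonal must total 30; the given cells sum to 26, so (3,1) = 4.
Column 1 needs 30; the known cells sum to 12, so (2,1) = 18.
Column 3 must total 30; the given cells sum to 28, so (2,3) = 2.

2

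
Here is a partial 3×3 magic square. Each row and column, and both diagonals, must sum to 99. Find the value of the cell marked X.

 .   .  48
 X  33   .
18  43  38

53

Using column 2: 33 + 43 + ? → (1,2) = 99 − 76 = 23.
Column 3 needs 99; the known cells sum to 86, so (2,3) = 13.
Main diagonal needs 99; the known cells sum to 71, so (1,1) = 28.
Row 2 needs 99; the known cells sum to 46, so (2,1) = 53.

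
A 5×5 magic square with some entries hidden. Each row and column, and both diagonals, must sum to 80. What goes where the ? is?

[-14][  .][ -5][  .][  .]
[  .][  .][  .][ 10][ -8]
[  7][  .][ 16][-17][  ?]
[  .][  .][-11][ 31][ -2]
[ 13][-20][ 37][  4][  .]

Row 5: 13 + (-20) + 37 + 4 + ? = 80, so (5,5) = 46.
The remaining cell in column 3 is (2,3) = 80 − 37 = 43.
From column 4, 80 − (10 + (-17) + 31 + 4) gives (1,4) = 52.
The remaining cell in main diagonal is (2,2) = 80 − 79 = 1.
The remaining cell in row 2 is (2,1) = 80 − 46 = 34.
The remaining cell in column 1 is (4,1) = 80 − 40 = 40.
Using row 4: 40 + (-11) + 31 + (-2) + ? → (4,2) = 80 − 58 = 22.
Anti-diagonal: 10 + 16 + 22 + 13 + ? = 80, so (1,5) = 19.
From row 1, 80 − (-14 + (-5) + 52 + 19) gives (1,2) = 28.
Using column 2: 28 + 1 + 22 + (-20) + ? → (3,2) = 80 − 31 = 49.
Column 5: 19 + (-8) + (-2) + 46 + ? = 80, so (3,5) = 25.

25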